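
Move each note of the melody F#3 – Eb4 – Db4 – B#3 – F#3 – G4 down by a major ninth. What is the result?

F#3 → E2
Eb4 → Db3
Db4 → Cb3
B#3 → A#2
F#3 → E2
G4 → F3

E2 Db3 Cb3 A#2 E2 F3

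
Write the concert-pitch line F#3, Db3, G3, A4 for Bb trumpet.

G#3 Eb3 A3 B4

Written C4 sounds as Bb3 on the Bb trumpet, so concert pitches are written a major second up.
F#3 -> G#3
Db3 -> Eb3
G3 -> A3
A4 -> B4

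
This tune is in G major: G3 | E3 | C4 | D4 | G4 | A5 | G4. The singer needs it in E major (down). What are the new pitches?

E3 C#3 A3 B3 E4 F#5 E4

From G down to E is a minor third; apply that to each pitch.
G3 → E3
E3 → C#3
C4 → A3
D4 → B3
G4 → E4
A5 → F#5
G4 → E4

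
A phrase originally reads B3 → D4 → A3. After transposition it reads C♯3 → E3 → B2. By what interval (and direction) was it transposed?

down a minor seventh

From B3 to C#3 is 7 letter names — a seventh of some quality.
C#3 to B3 is 10 semitones, which makes it a minor seventh; the second version is lower, so the direction is down.
Checking another pair — A3 → B2 — gives the same interval.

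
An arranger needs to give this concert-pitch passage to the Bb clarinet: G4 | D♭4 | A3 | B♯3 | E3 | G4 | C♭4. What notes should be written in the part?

Written C4 sounds as Bb3 on the Bb clarinet, so concert pitches are written a major second up.
G4 to A4
Db4 to Eb4
A3 to B3
B#3 to C##4
E3 to F#3
G4 to A4
Cb4 to Db4

A4 Eb4 B3 C##4 F#3 A4 Db4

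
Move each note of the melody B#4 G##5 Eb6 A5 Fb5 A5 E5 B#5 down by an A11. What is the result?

F#3 D#4 Bbb4 Eb4 Cbb4 Eb4 Bb3 F#4

B#4 -> F#3
G##5 -> D#4
Eb6 -> Bbb4
A5 -> Eb4
Fb5 -> Cbb4
A5 -> Eb4
E5 -> Bb3
B#5 -> F#4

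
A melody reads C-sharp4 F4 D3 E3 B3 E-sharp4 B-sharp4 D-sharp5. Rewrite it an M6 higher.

C#4 → A#4
F4 → D5
D3 → B3
E3 → C#4
B3 → G#4
E#4 → C##5
B#4 → G##5
D#5 → B#5

A#4 D5 B3 C#4 G#4 C##5 G##5 B#5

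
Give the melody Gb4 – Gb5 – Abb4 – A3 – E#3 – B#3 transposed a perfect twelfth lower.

Cb3 Cb4 Dbb3 D2 A#1 E#2

A perfect twelfth down from Gb4 gives Cb3.
Gb5: a twelfth down reaches C, and 19 semitones makes it Cb4.
Abb4 down a perfect twelfth is Dbb3.
A3 down a perfect twelfth is D2.
E#3: a twelfth down reaches A, and 19 semitones makes it A#1.
A perfect twelfth down from B#3 gives E#2.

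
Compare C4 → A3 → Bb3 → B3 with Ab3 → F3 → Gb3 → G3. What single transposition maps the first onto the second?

From C4 to Ab3 is 3 letter names — a third of some quality.
Ab3 to C4 is 4 semitones, which makes it a major third; the second version is lower, so the direction is down.
Checking another pair — B3 → G3 — gives the same interval.

down a major third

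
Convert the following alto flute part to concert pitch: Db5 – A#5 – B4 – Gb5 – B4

Written C4 on the alto flute sounds as G3, a perfect fourth lower; apply that shift to every note.
Db5 to Ab4
A#5 to E#5
B4 to F#4
Gb5 to Db5
B4 to F#4

Ab4 E#5 F#4 Db5 F#4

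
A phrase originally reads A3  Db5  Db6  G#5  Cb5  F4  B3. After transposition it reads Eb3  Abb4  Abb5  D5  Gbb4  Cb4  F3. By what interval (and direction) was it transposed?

down an augmented fourth

Take the first pair: A3 → Eb3. A to E spans 4 letter names, so the interval is some kind of fourth.
Eb3 to A3 is 6 semitones, which makes it an augmented fourth; the second version is lower, so the direction is down.
Checking another pair — B3 → F3 — gives the same interval.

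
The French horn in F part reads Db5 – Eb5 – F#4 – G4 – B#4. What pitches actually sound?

Gb4 Ab4 B3 C4 E#4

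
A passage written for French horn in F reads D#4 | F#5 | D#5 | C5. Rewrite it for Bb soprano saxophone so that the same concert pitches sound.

First find concert pitch: the French horn in F sounds a perfect fifth below written, so D#4 F#5 D#5 C5 sounds G#3 B4 G#4 F4.
Then write for Bb soprano saxophone: it sounds a major second below written, so the part must be a major second above concert.
G#3 → A#3
B4 → C#5
G#4 → A#4
F4 → G4

A#3 C#5 A#4 G4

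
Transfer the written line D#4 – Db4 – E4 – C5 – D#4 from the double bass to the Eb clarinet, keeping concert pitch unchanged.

B#2 Bb2 C#3 A3 B#2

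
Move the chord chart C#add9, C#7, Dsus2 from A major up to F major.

A major up to F major is a minor sixth; each chord root moves by that interval while the quality stays the same.
C#add9: root C# up a minor sixth → A, giving Aadd9.
C#7: root C# up a minor sixth → A, giving A7.
Dsus2: root D up a minor sixth → Bb, giving Bbsus2.

Aadd9 A7 Bbsus2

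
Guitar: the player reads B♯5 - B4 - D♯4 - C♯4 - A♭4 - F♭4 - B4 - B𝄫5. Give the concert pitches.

B#4 B3 D#3 C#3 Ab3 Fb3 B3 Bbb4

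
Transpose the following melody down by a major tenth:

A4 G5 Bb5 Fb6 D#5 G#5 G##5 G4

F3 Eb4 Gb4 Dbb5 B3 E4 E#4 Eb3

A4 -> F3
G5 -> Eb4
Bb5 -> Gb4
Fb6 -> Dbb5
D#5 -> B3
G#5 -> E4
G##5 -> E#4
G4 -> Eb3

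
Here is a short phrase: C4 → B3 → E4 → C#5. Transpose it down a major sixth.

Eb3 D3 G3 E4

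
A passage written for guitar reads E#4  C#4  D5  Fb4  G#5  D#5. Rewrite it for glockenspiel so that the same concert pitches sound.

E#1 C#1 D2 Fb1 G#2 D#2

First find concert pitch: the guitar sounds a perfect octave below written, so E#4 C#4 D5 Fb4 G#5 D#5 sounds E#3 C#3 D4 Fb3 G#4 D#4.
Then write for glockenspiel: it sounds a perfect fifteenth above written, so the part must be a perfect fifteenth below concert.
E#3 → E#1
C#3 → C#1
D4 → D2
Fb3 → Fb1
G#4 → G#2
D#4 → D#2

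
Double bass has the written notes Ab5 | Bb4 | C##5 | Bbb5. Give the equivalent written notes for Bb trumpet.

Bb4 C4 D##4 Cb5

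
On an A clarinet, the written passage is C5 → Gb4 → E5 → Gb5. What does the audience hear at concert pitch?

A4 Eb4 C#5 Eb5

The A clarinet sounds a minor third below written, so transpose each written note down a minor third.
C5 gives A4
Gb4 gives Eb4
E5 gives C#5
Gb5 gives Eb5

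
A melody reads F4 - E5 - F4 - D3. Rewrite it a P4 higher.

Bb4 A5 Bb4 G3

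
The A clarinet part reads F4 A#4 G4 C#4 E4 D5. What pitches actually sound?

D4 F##4 E4 A#3 C#4 B4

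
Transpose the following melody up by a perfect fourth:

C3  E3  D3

F3 A3 G3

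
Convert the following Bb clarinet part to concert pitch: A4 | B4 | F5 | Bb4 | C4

G4 A4 Eb5 Ab4 Bb3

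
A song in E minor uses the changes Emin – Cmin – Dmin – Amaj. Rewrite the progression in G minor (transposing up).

E minor up to G minor is a minor third; each chord root moves by that interval while the quality stays the same.
Emin: root E up a minor third → G, giving Gmin.
Cmin: root C up a minor third → Eb, giving Ebmin.
Dmin: root D up a minor third → F, giving Fmin.
Amaj: root A up a minor third → C, giving Cmaj.

Gmin Ebmin Fmin Cmaj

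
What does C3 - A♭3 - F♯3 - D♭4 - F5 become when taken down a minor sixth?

E2 C3 A#2 F3 A4

C3: a sixth down reaches E, and 8 semitones makes it E2.
A minor sixth down from Ab3 gives C3.
A minor sixth down from F#3 gives A#2.
Db4: a sixth down reaches F, and 8 semitones makes it F3.
F5: a sixth down reaches A, and 8 semitones makes it A4.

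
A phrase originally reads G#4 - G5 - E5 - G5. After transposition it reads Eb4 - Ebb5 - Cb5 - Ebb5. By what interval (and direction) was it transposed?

down an augmented third

From G#4 to Eb4 is 3 letter names — a third of some quality.
Eb4 to G#4 is 5 semitones, which makes it an augmented third; the second version is lower, so the direction is down.
Checking another pair — G5 → Ebb5 — gives the same interval.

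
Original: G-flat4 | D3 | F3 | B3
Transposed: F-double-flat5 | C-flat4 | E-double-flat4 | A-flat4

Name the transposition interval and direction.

From Gb4 to Fbb5 is 7 letter names — a seventh of some quality.
Gb4 to Fbb5 is 9 semitones, which makes it a diminished seventh; the second version is higher, so the direction is up.
Checking another pair — B3 → Ab4 — gives the same interval.

up a diminished seventh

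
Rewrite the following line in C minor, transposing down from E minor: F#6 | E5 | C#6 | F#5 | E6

From E down to C is a major third; apply that to each pitch.
F#6 to D6
E5 to C5
C#6 to A5
F#5 to D5
E6 to C6

D6 C5 A5 D5 C6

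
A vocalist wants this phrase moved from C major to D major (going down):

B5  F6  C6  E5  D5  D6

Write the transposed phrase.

C#5 G5 D5 F#4 E4 E5

From C down to D is a minor seventh; apply that to each pitch.
B5 gives C#5
F6 gives G5
C6 gives D5
E5 gives F#4
D5 gives E4
D6 gives E5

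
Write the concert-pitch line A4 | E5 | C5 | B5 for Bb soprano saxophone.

B4 F#5 D5 C#6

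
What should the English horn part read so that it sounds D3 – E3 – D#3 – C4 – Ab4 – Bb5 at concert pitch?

A3 B3 A#3 G4 Eb5 F6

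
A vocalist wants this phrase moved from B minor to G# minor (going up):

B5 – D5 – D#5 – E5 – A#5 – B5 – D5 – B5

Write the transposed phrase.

G#6 B5 B#5 C#6 F##6 G#6 B5 G#6

B minor to G# minor up is a major sixth, so every note moves up by that interval.
B5 gives G#6
D5 gives B5
D#5 gives B#5
E5 gives C#6
A#5 gives F##6
B5 gives G#6
D5 gives B5
B5 gives G#6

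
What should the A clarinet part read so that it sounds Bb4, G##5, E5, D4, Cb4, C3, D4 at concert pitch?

Db5 B#5 G5 F4 Ebb4 Eb3 F4

Written C4 sounds as A3 on the A clarinet, so concert pitches are written a minor third up.
Bb4 -> Db5
G##5 -> B#5
E5 -> G5
D4 -> F4
Cb4 -> Ebb4
C3 -> Eb3
D4 -> F4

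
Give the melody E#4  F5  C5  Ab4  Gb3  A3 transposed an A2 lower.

An augmented second down from E#4 gives D4.
F5 down an augmented second is Ebb5.
C5: a second down reaches B, and 3 semitones makes it Bbb4.
An augmented second down from Ab4 gives Gbb4.
Gb3: a second down reaches F, and 3 semitones makes it Fbb3.
An augmented second down from A3 gives Gb3.

D4 Ebb5 Bbb4 Gbb4 Fbb3 Gb3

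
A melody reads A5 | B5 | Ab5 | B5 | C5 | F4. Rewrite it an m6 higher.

F6 G6 Fb6 G6 Ab5 Db5

A minor sixth up from A5 gives F6.
B5 up a minor sixth is G6.
Ab5 up a minor sixth is Fb6.
B5 up a minor sixth is G6.
C5 up a minor sixth is Ab5.
F4: a sixth up reaches D, and 8 semitones makes it Db5.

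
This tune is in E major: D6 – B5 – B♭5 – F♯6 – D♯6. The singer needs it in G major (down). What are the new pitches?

F5 D5 Db5 A5 F#5

E major to G major down is a major sixth, so every note moves down by that interval.
D6 becomes F5
B5 becomes D5
Bb5 becomes Db5
F#6 becomes A5
D#6 becomes F#5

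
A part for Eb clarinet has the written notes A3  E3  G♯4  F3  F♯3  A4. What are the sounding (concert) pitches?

The Eb clarinet sounds a minor third above written, so transpose each written note up a minor third.
A3 gives C4
E3 gives G3
G#4 gives B4
F3 gives Ab3
F#3 gives A3
A4 gives C5

C4 G3 B4 Ab3 A3 C5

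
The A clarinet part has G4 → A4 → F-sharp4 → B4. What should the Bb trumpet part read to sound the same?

F#4 G#4 E#4 A#4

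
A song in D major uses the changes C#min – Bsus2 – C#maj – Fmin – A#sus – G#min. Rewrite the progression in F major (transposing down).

Emin Dsus2 Emaj Abmin C#sus Bmin

D major down to F major is a major sixth; each chord root moves by that interval while the quality stays the same.
C#min: root C# down a major sixth → E, giving Emin.
Bsus2: root B down a major sixth → D, giving Dsus2.
C#maj: root C# down a major sixth → E, giving Emaj.
Fmin: root F down a major sixth → Ab, giving Abmin.
A#sus: root A# down a major sixth → C#, giving C#sus.
G#min: root G# down a major sixth → B, giving Bmin.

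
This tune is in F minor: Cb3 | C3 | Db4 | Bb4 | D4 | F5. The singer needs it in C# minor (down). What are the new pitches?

From F down to C# is a diminished fourth; apply that to each pitch.
Cb3 to G2
C3 to G#2
Db4 to A3
Bb4 to F#4
D4 to A#3
F5 to C#5

G2 G#2 A3 F#4 A#3 C#5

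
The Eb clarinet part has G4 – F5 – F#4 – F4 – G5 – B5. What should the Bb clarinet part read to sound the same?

C5 Bb5 B4 Bb4 C6 E6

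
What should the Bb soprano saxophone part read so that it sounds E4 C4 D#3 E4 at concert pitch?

F#4 D4 E#3 F#4

Written C4 sounds as Bb3 on the Bb soprano saxophone, so concert pitches are written a major second up.
E4 → F#4
C4 → D4
D#3 → E#3
E4 → F#4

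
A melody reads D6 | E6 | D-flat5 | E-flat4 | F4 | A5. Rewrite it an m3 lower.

B5 C#6 Bb4 C4 D4 F#5

D6 -> B5
E6 -> C#6
Db5 -> Bb4
Eb4 -> C4
F4 -> D4
A5 -> F#5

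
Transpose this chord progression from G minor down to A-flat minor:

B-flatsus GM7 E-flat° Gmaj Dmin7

Cbsus AbM7 Fb° Abmaj Ebmin7

G minor down to A-flat minor is a major seventh; each chord root moves by that interval while the quality stays the same.
B-flatsus: root B-flat down a major seventh → Cb, giving Cbsus.
GM7: root G down a major seventh → Ab, giving AbM7.
E-flat°: root E-flat down a major seventh → Fb, giving Fb°.
Gmaj: root G down a major seventh → Ab, giving Abmaj.
Dmin7: root D down a major seventh → Eb, giving Ebmin7.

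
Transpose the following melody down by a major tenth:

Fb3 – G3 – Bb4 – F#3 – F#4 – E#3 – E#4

Fb3 gives Dbb2
G3 gives Eb2
Bb4 gives Gb3
F#3 gives D2
F#4 gives D3
E#3 gives C#2
E#4 gives C#3

Dbb2 Eb2 Gb3 D2 D3 C#2 C#3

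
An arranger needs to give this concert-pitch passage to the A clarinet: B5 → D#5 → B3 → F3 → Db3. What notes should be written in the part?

D6 F#5 D4 Ab3 Fb3

Written C4 sounds as A3 on the A clarinet, so concert pitches are written a minor third up.
B5 -> D6
D#5 -> F#5
B3 -> D4
F3 -> Ab3
Db3 -> Fb3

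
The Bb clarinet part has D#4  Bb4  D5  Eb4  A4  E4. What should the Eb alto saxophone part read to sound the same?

First find concert pitch: the Bb clarinet sounds a major second below written, so D#4 Bb4 D5 Eb4 A4 E4 sounds C#4 Ab4 C5 Db4 G4 D4.
Then write for Eb alto saxophone: it sounds a major sixth below written, so the part must be a major sixth above concert.
C#4 → A#4
Ab4 → F5
C5 → A5
Db4 → Bb4
G4 → E5
D4 → B4

A#4 F5 A5 Bb4 E5 B4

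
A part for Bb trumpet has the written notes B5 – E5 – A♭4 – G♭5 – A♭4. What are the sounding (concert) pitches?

The Bb trumpet sounds a major second below written, so transpose each written note down a major second.
B5 -> A5
E5 -> D5
Ab4 -> Gb4
Gb5 -> Fb5
Ab4 -> Gb4

A5 D5 Gb4 Fb5 Gb4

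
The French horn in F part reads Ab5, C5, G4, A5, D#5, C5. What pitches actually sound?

Db5 F4 C4 D5 G#4 F4

Written C4 on the French horn in F sounds as F3, a perfect fifth lower; apply that shift to every note.
Ab5 -> Db5
C5 -> F4
G4 -> C4
A5 -> D5
D#5 -> G#4
C5 -> F4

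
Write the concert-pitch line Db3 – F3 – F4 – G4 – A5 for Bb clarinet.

The Bb clarinet sounds a major second below written, so the written part must be a major second above concert — transpose each note up.
Db3 becomes Eb3
F3 becomes G3
F4 becomes G4
G4 becomes A4
A5 becomes B5

Eb3 G3 G4 A4 B5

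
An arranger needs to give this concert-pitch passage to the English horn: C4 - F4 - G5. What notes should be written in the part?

G4 C5 D6

Written C4 sounds as F3 on the English horn, so concert pitches are written a perfect fifth up.
C4 becomes G4
F4 becomes C5
G5 becomes D6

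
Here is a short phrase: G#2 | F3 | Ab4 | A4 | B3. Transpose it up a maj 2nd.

G#2 becomes A#2
F3 becomes G3
Ab4 becomes Bb4
A4 becomes B4
B3 becomes C#4

A#2 G3 Bb4 B4 C#4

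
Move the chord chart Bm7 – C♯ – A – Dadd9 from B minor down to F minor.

Fm7 G Eb Abadd9

B minor down to F minor is an augmented fourth; each chord root moves by that interval while the quality stays the same.
Bm7: root B down an augmented fourth → F, giving Fm7.
C♯: root C♯ down an augmented fourth → G, giving G.
A: root A down an augmented fourth → Eb, giving Eb.
Dadd9: root D down an augmented fourth → Ab, giving Abadd9.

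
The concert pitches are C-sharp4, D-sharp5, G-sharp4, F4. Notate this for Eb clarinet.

The Eb clarinet sounds a minor third above written, so the written part must be a minor third below concert — transpose each note down.
C#4 → A#3
D#5 → B#4
G#4 → E#4
F4 → D4

A#3 B#4 E#4 D4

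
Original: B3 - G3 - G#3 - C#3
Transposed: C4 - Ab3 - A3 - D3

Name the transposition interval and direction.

From B3 to C4 is 2 letter names — a second of some quality.
B3 to C4 is 1 semitone, which makes it a minor second; the second version is higher, so the direction is up.
Checking another pair — C#3 → D3 — gives the same interval.

up a minor second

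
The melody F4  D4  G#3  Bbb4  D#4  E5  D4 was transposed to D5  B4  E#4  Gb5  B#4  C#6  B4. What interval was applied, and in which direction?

From F4 to D5 is 6 letter names — a sixth of some quality.
F4 to D5 is 9 semitones, which makes it a major sixth; the second version is higher, so the direction is up.
Checking another pair — D4 → B4 — gives the same interval.

up a major sixth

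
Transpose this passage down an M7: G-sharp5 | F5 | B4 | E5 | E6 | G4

G#5 down a major seventh is A4.
F5 down a major seventh is Gb4.
B4 down a major seventh is C4.
A major seventh down from E5 gives F4.
E6: a seventh down reaches F, and 11 semitones makes it F5.
A major seventh down from G4 gives Ab3.

A4 Gb4 C4 F4 F5 Ab3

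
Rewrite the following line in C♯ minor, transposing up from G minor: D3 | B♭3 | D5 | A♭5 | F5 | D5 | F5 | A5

From G up to C♯ is an augmented fourth; apply that to each pitch.
D3 becomes G#3
Bb3 becomes E4
D5 becomes G#5
Ab5 becomes D6
F5 becomes B5
D5 becomes G#5
F5 becomes B5
A5 becomes D#6

G#3 E4 G#5 D6 B5 G#5 B5 D#6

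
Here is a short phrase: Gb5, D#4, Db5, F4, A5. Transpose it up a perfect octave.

Gb5 to Gb6
D#4 to D#5
Db5 to Db6
F4 to F5
A5 to A6

Gb6 D#5 Db6 F5 A6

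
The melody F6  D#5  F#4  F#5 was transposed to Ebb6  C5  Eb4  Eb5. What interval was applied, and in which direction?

From F6 to Ebb6 is 2 letter names — a second of some quality.
Ebb6 to F6 is 3 semitones, which makes it an augmented second; the second version is lower, so the direction is down.
Checking another pair — F#5 → Eb5 — gives the same interval.

down an augmented second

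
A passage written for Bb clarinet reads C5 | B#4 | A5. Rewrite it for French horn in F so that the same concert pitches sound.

F5 E#5 D6

First find concert pitch: the Bb clarinet sounds a major second below written, so C5 B#4 A5 sounds Bb4 A#4 G5.
Then write for French horn in F: it sounds a perfect fifth below written, so the part must be a perfect fifth above concert.
Bb4 → F5
A#4 → E#5
G5 → D6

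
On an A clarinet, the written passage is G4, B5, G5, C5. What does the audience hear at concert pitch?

The A clarinet sounds a minor third below written, so transpose each written note down a minor third.
G4 → E4
B5 → G#5
G5 → E5
C5 → A4

E4 G#5 E5 A4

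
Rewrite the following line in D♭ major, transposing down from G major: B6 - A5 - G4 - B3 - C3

F6 Eb5 Db4 F3 Gb2

G major to D♭ major down is an augmented fourth, so every note moves down by that interval.
B6 to F6
A5 to Eb5
G4 to Db4
B3 to F3
C3 to Gb2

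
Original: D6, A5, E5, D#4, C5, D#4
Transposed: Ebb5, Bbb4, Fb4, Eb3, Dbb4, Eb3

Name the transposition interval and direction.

down an augmented seventh

From D6 to Ebb5 is 7 letter names — a seventh of some quality.
Ebb5 to D6 is 12 semitones, which makes it an augmented seventh; the second version is lower, so the direction is down.
Checking another pair — D#4 → Eb3 — gives the same interval.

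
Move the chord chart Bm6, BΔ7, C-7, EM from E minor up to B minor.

F#m6 F#Δ7 G-7 BM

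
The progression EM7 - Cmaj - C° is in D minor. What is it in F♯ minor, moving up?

G#M7 Emaj E°

D minor up to F♯ minor is a major third; each chord root moves by that interval while the quality stays the same.
EM7: root E up a major third → G#, giving G#M7.
Cmaj: root C up a major third → E, giving Emaj.
C°: root C up a major third → E, giving E°.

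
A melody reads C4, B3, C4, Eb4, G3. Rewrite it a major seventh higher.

C4: a seventh up reaches B, and 11 semitones makes it B4.
B3 up a major seventh is A#4.
A major seventh up from C4 gives B4.
A major seventh up from Eb4 gives D5.
G3 up a major seventh is F#4.

B4 A#4 B4 D5 F#4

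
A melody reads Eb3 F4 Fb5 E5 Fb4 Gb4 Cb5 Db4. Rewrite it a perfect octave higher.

Eb4 F5 Fb6 E6 Fb5 Gb5 Cb6 Db5

Eb3 -> Eb4
F4 -> F5
Fb5 -> Fb6
E5 -> E6
Fb4 -> Fb5
Gb4 -> Gb5
Cb5 -> Cb6
Db4 -> Db5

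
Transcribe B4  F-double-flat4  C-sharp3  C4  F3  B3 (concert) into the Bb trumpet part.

C#5 Gbb4 D#3 D4 G3 C#4

Written C4 sounds as Bb3 on the Bb trumpet, so concert pitches are written a major second up.
B4 gives C#5
Fbb4 gives Gbb4
C#3 gives D#3
C4 gives D4
F3 gives G3
B3 gives C#4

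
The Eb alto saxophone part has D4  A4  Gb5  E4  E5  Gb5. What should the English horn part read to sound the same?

First find concert pitch: the Eb alto saxophone sounds a major sixth below written, so D4 A4 Gb5 E4 E5 Gb5 sounds F3 C4 Bbb4 G3 G4 Bbb4.
Then write for English horn: it sounds a perfect fifth below written, so the part must be a perfect fifth above concert.
F3 → C4
C4 → G4
Bbb4 → Fb5
G3 → D4
G4 → D5
Bbb4 → Fb5

C4 G4 Fb5 D4 D5 Fb5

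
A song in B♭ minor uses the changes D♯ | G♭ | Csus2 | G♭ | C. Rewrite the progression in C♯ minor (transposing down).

B♭ minor down to C♯ minor is a diminished seventh; each chord root moves by that interval while the quality stays the same.
D♯: root D♯ down a diminished seventh → E##, giving E##.
G♭: root G♭ down a diminished seventh → A, giving A.
Csus2: root C down a diminished seventh → D#, giving D#sus2.
G♭: root G♭ down a diminished seventh → A, giving A.
C: root C down a diminished seventh → D#, giving D#.

E## A D#sus2 A D#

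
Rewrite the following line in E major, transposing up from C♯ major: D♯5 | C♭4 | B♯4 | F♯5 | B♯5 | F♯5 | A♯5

F#5 Ebb4 D#5 A5 D#6 A5 C#6

From C♯ up to E is a minor third; apply that to each pitch.
D#5 gives F#5
Cb4 gives Ebb4
B#4 gives D#5
F#5 gives A5
B#5 gives D#6
F#5 gives A5
A#5 gives C#6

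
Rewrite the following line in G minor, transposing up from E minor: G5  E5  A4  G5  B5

E minor to G minor up is a minor third, so every note moves up by that interval.
G5 → Bb5
E5 → G5
A4 → C5
G5 → Bb5
B5 → D6

Bb5 G5 C5 Bb5 D6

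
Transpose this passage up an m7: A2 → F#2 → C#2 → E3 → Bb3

G3 E3 B2 D4 Ab4

A2 up a minor seventh is G3.
F#2 up a minor seventh is E3.
C#2: a seventh up reaches B, and 10 semitones makes it B2.
E3: a seventh up reaches D, and 10 semitones makes it D4.
Bb3 up a minor seventh is Ab4.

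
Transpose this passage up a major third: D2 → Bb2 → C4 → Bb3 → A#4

D2 up a major third is F#2.
A major third up from Bb2 gives D3.
C4 up a major third is E4.
Bb3 up a major third is D4.
A#4 up a major third is C##5.

F#2 D3 E4 D4 C##5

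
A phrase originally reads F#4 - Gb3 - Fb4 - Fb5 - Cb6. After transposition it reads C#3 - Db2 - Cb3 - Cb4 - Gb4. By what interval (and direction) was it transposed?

down a perfect eleventh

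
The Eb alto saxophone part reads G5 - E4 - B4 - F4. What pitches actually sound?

The Eb alto saxophone sounds a major sixth below written, so transpose each written note down a major sixth.
G5 gives Bb4
E4 gives G3
B4 gives D4
F4 gives Ab3

Bb4 G3 D4 Ab3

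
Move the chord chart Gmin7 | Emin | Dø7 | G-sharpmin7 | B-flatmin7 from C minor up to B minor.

F#min7 D#min C#ø7 F##min7 Amin7

C minor up to B minor is a major seventh; each chord root moves by that interval while the quality stays the same.
Gmin7: root G up a major seventh → F#, giving F#min7.
Emin: root E up a major seventh → D#, giving D#min.
Dø7: root D up a major seventh → C#, giving C#ø7.
G-sharpmin7: root G-sharp up a major seventh → F##, giving F##min7.
B-flatmin7: root B-flat up a major seventh → A, giving Amin7.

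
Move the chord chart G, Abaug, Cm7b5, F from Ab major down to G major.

Ab major down to G major is a minor second; each chord root moves by that interval while the quality stays the same.
G: root G down a minor second → F#, giving F#.
Abaug: root Ab down a minor second → G, giving Gaug.
Cm7b5: root C down a minor second → B, giving Bm7b5.
F: root F down a minor second → E, giving E.

F# Gaug Bm7b5 E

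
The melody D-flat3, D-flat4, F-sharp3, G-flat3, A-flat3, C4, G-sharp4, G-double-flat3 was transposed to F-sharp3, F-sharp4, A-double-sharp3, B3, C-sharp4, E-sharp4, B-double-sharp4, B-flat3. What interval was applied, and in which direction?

up an augmented third

From Db3 to F#3 is 3 letter names — a third of some quality.
Db3 to F#3 is 5 semitones, which makes it an augmented third; the second version is higher, so the direction is up.
Checking another pair — Gbb3 → Bb3 — gives the same interval.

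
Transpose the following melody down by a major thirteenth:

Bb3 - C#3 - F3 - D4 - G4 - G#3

Bb3: a thirteenth down reaches D, and 21 semitones makes it Db2.
A major thirteenth down from C#3 gives E1.
F3 down a major thirteenth is Ab1.
A major thirteenth down from D4 gives F2.
G4: a thirteenth down reaches B, and 21 semitones makes it Bb2.
G#3: a thirteenth down reaches B, and 21 semitones makes it B1.

Db2 E1 Ab1 F2 Bb2 B1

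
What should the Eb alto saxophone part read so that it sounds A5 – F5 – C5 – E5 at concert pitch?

The Eb alto saxophone sounds a major sixth below written, so the written part must be a major sixth above concert — transpose each note up.
A5 becomes F#6
F5 becomes D6
C5 becomes A5
E5 becomes C#6

F#6 D6 A5 C#6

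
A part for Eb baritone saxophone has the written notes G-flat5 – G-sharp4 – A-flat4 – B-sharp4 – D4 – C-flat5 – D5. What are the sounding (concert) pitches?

Bbb3 B2 Cb3 D#3 F2 Ebb3 F3

Written C4 on the Eb baritone saxophone sounds as Eb2, a major thirteenth lower; apply that shift to every note.
Gb5 becomes Bbb3
G#4 becomes B2
Ab4 becomes Cb3
B#4 becomes D#3
D4 becomes F2
Cb5 becomes Ebb3
D5 becomes F3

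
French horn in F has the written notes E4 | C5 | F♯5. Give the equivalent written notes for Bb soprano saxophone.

B3 G4 C#5

First find concert pitch: the French horn in F sounds a perfect fifth below written, so E4 C5 F♯5 sounds A3 F4 B4.
Then write for Bb soprano saxophone: it sounds a major second below written, so the part must be a major second above concert.
A3 → B3
F4 → G4
B4 → C#5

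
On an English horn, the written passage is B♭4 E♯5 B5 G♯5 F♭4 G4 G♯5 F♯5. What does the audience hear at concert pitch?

Eb4 A#4 E5 C#5 Bbb3 C4 C#5 B4

Written C4 on the English horn sounds as F3, a perfect fifth lower; apply that shift to every note.
Bb4 becomes Eb4
E#5 becomes A#4
B5 becomes E5
G#5 becomes C#5
Fb4 becomes Bbb3
G4 becomes C4
G#5 becomes C#5
F#5 becomes B4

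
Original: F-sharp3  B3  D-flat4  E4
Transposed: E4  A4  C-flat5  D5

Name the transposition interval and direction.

up a minor seventh

From F#3 to E4 is 7 letter names — a seventh of some quality.
F#3 to E4 is 10 semitones, which makes it a minor seventh; the second version is higher, so the direction is up.
Checking another pair — E4 → D5 — gives the same interval.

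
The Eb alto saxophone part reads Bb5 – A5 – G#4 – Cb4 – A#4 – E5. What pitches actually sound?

The Eb alto saxophone sounds a major sixth below written, so transpose each written note down a major sixth.
Bb5 → Db5
A5 → C5
G#4 → B3
Cb4 → Ebb3
A#4 → C#4
E5 → G4

Db5 C5 B3 Ebb3 C#4 G4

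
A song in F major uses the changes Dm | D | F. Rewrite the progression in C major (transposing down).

F major down to C major is a perfect fourth; each chord root moves by that interval while the quality stays the same.
Dm: root D down a perfect fourth → A, giving Am.
D: root D down a perfect fourth → A, giving A.
F: root F down a perfect fourth → C, giving C.

Am A C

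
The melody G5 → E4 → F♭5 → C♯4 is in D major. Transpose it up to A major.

From D up to A is a perfect fifth; apply that to each pitch.
G5 becomes D6
E4 becomes B4
Fb5 becomes Cb6
C#4 becomes G#4

D6 B4 Cb6 G#4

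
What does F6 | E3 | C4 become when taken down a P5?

A perfect fifth down from F6 gives Bb5.
E3: a fifth down reaches A, and 7 semitones makes it A2.
C4: a fifth down reaches F, and 7 semitones makes it F3.

Bb5 A2 F3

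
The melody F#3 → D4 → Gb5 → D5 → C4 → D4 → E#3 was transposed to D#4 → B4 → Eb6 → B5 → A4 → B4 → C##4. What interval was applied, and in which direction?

up a major sixth

Take the first pair: F#3 → D#4. F to D spans 6 letter names, so the interval is some kind of sixth.
F#3 to D#4 is 9 semitones, which makes it a major sixth; the second version is higher, so the direction is up.
Checking another pair — E#3 → C##4 — gives the same interval.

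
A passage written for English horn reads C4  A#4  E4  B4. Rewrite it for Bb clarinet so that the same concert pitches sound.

First find concert pitch: the English horn sounds a perfect fifth below written, so C4 A#4 E4 B4 sounds F3 D#4 A3 E4.
Then write for Bb clarinet: it sounds a major second below written, so the part must be a major second above concert.
F3 → G3
D#4 → E#4
A3 → B3
E4 → F#4

G3 E#4 B3 F#4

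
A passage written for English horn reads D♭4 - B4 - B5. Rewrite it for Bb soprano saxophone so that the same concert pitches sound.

First find concert pitch: the English horn sounds a perfect fifth below written, so D♭4 B4 B5 sounds Gb3 E4 E5.
Then write for Bb soprano saxophone: it sounds a major second below written, so the part must be a major second above concert.
Gb3 → Ab3
E4 → F#4
E5 → F#5

Ab3 F#4 F#5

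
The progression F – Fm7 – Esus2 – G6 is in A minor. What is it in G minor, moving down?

Eb Ebm7 Dsus2 F6

A minor down to G minor is a major second; each chord root moves by that interval while the quality stays the same.
F: root F down a major second → Eb, giving Eb.
Fm7: root F down a major second → Eb, giving Ebm7.
Esus2: root E down a major second → D, giving Dsus2.
G6: root G down a major second → F, giving F6.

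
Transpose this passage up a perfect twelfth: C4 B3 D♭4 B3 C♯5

A perfect twelfth up from C4 gives G5.
A perfect twelfth up from B3 gives F#5.
Db4: a twelfth up reaches A, and 19 semitones makes it Ab5.
B3 up a perfect twelfth is F#5.
C#5 up a perfect twelfth is G#6.

G5 F#5 Ab5 F#5 G#6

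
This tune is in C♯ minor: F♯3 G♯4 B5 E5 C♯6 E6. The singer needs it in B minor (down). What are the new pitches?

E3 F#4 A5 D5 B5 D6

C♯ minor to B minor down is a major second, so every note moves down by that interval.
F#3 gives E3
G#4 gives F#4
B5 gives A5
E5 gives D5
C#6 gives B5
E6 gives D6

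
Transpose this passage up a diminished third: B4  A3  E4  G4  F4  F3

A diminished third up from B4 gives Db5.
A diminished third up from A3 gives Cb4.
A diminished third up from E4 gives Gb4.
G4: a third up reaches B, and 2 semitones makes it Bbb4.
A diminished third up from F4 gives Abb4.
F3: a third up reaches A, and 2 semitones makes it Abb3.

Db5 Cb4 Gb4 Bbb4 Abb4 Abb3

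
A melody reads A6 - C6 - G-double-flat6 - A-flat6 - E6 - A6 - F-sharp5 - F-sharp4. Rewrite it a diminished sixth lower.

C##6 E#5 Bb5 C#6 G##5 C##6 A##4 A##3

A6: a sixth down reaches C, and 7 semitones makes it C##6.
C6 down a diminished sixth is E#5.
Gbb6 down a diminished sixth is Bb5.
A diminished sixth down from Ab6 gives C#6.
E6 down a diminished sixth is G##5.
A6: a sixth down reaches C, and 7 semitones makes it C##6.
F#5 down a diminished sixth is A##4.
A diminished sixth down from F#4 gives A##3.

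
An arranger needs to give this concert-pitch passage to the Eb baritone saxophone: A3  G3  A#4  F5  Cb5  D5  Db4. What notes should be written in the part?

F#5 E5 F##6 D7 Ab6 B6 Bb5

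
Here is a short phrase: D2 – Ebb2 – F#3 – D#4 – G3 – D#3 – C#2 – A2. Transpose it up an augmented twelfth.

D2 becomes A#3
Ebb2 becomes Bb3
F#3 becomes C##5
D#4 becomes A##5
G3 becomes D#5
D#3 becomes A##4
C#2 becomes G##3
A2 becomes E#4

A#3 Bb3 C##5 A##5 D#5 A##4 G##3 E#4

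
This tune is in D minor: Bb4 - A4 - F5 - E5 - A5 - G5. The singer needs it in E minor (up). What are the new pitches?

C5 B4 G5 F#5 B5 A5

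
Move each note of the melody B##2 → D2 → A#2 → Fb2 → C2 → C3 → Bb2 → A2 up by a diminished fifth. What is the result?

F##3 Ab2 E3 Cbb3 Gb2 Gb3 Fb3 Eb3

B##2 gives F##3
D2 gives Ab2
A#2 gives E3
Fb2 gives Cbb3
C2 gives Gb2
C3 gives Gb3
Bb2 gives Fb3
A2 gives Eb3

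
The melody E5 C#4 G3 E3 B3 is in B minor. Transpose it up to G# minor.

C#6 A#4 E4 C#4 G#4

From B up to G# is a major sixth; apply that to each pitch.
E5 becomes C#6
C#4 becomes A#4
G3 becomes E4
E3 becomes C#4
B3 becomes G#4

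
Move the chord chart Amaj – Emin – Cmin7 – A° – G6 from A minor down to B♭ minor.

A minor down to B♭ minor is a major seventh; each chord root moves by that interval while the quality stays the same.
Amaj: root A down a major seventh → Bb, giving Bbmaj.
Emin: root E down a major seventh → F, giving Fmin.
Cmin7: root C down a major seventh → Db, giving Dbmin7.
A°: root A down a major seventh → Bb, giving Bb°.
G6: root G down a major seventh → Ab, giving Ab6.

Bbmaj Fmin Dbmin7 Bb° Ab6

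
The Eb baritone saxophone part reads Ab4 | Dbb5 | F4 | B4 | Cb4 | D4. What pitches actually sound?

Written C4 on the Eb baritone saxophone sounds as Eb2, a major thirteenth lower; apply that shift to every note.
Ab4 -> Cb3
Dbb5 -> Fbb3
F4 -> Ab2
B4 -> D3
Cb4 -> Ebb2
D4 -> F2

Cb3 Fbb3 Ab2 D3 Ebb2 F2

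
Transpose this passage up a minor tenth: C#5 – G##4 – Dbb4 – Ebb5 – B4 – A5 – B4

A minor tenth up from C#5 gives E6.
G##4: a tenth up reaches B, and 15 semitones makes it B#5.
Dbb4 up a minor tenth is Fbb5.
Ebb5: a tenth up reaches G, and 15 semitones makes it Gbb6.
A minor tenth up from B4 gives D6.
A5 up a minor tenth is C7.
A minor tenth up from B4 gives D6.

E6 B#5 Fbb5 Gbb6 D6 C7 D6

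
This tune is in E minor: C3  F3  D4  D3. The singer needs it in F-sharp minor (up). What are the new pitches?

E minor to F-sharp minor up is a major second, so every note moves up by that interval.
C3 -> D3
F3 -> G3
D4 -> E4
D3 -> E3

D3 G3 E4 E3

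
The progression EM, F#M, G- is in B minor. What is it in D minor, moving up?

B minor up to D minor is a minor third; each chord root moves by that interval while the quality stays the same.
EM: root E up a minor third → G, giving GM.
F#M: root F# up a minor third → A, giving AM.
G-: root G up a minor third → Bb, giving Bb-.

GM AM Bb-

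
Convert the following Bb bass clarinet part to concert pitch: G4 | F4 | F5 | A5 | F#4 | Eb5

F3 Eb3 Eb4 G4 E3 Db4

The Bb bass clarinet sounds a major ninth below written, so transpose each written note down a major ninth.
G4 -> F3
F4 -> Eb3
F5 -> Eb4
A5 -> G4
F#4 -> E3
Eb5 -> Db4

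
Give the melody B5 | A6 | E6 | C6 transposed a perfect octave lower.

B4 A5 E5 C5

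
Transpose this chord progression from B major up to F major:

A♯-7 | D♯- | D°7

B major up to F major is a diminished fifth; each chord root moves by that interval while the quality stays the same.
A♯-7: root A♯ up a diminished fifth → E, giving E-7.
D♯-: root D♯ up a diminished fifth → A, giving A-.
D°7: root D up a diminished fifth → Ab, giving Ab°7.

E-7 A- Ab°7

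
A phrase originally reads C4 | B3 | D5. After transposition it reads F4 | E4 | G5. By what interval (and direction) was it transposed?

up a perfect fourth

From C4 to F4 is 4 letter names — a fourth of some quality.
C4 to F4 is 5 semitones, which makes it a perfect fourth; the second version is higher, so the direction is up.
Checking another pair — D5 → G5 — gives the same interval.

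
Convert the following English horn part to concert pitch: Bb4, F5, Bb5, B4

Written C4 on the English horn sounds as F3, a perfect fifth lower; apply that shift to every note.
Bb4 -> Eb4
F5 -> Bb4
Bb5 -> Eb5
B4 -> E4

Eb4 Bb4 Eb5 E4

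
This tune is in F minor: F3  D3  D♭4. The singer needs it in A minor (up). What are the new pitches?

A3 F#3 F4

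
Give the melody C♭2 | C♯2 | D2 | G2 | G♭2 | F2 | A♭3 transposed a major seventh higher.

Bb2 B#2 C#3 F#3 F3 E3 G4

Cb2 → Bb2
C#2 → B#2
D2 → C#3
G2 → F#3
Gb2 → F3
F2 → E3
Ab3 → G4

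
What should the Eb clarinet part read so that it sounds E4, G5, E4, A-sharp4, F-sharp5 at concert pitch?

The Eb clarinet sounds a minor third above written, so the written part must be a minor third below concert — transpose each note down.
E4 becomes C#4
G5 becomes E5
E4 becomes C#4
A#4 becomes F##4
F#5 becomes D#5

C#4 E5 C#4 F##4 D#5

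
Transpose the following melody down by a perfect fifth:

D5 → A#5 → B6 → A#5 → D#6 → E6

G4 D#5 E6 D#5 G#5 A5

D5 -> G4
A#5 -> D#5
B6 -> E6
A#5 -> D#5
D#6 -> G#5
E6 -> A5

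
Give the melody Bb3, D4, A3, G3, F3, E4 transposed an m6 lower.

D3 F#3 C#3 B2 A2 G#3

Bb3: a sixth down reaches D, and 8 semitones makes it D3.
D4 down a minor sixth is F#3.
A minor sixth down from A3 gives C#3.
G3: a sixth down reaches B, and 8 semitones makes it B2.
F3 down a minor sixth is A2.
E4: a sixth down reaches G, and 8 semitones makes it G#3.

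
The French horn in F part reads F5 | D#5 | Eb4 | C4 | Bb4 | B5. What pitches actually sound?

Bb4 G#4 Ab3 F3 Eb4 E5

Written C4 on the French horn in F sounds as F3, a perfect fifth lower; apply that shift to every note.
F5 gives Bb4
D#5 gives G#4
Eb4 gives Ab3
C4 gives F3
Bb4 gives Eb4
B5 gives E5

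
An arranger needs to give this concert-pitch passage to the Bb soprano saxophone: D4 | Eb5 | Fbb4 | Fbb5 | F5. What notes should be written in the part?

Written C4 sounds as Bb3 on the Bb soprano saxophone, so concert pitches are written a major second up.
D4 becomes E4
Eb5 becomes F5
Fbb4 becomes Gbb4
Fbb5 becomes Gbb5
F5 becomes G5

E4 F5 Gbb4 Gbb5 G5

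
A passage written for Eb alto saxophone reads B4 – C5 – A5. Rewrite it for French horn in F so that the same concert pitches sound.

A4 Bb4 G5

First find concert pitch: the Eb alto saxophone sounds a major sixth below written, so B4 C5 A5 sounds D4 Eb4 C5.
Then write for French horn in F: it sounds a perfect fifth below written, so the part must be a perfect fifth above concert.
D4 → A4
Eb4 → Bb4
C5 → G5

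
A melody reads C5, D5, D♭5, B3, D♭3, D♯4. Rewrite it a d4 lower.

G#4 A#4 A4 F##3 A2 A##3

A diminished fourth down from C5 gives G#4.
D5 down a diminished fourth is A#4.
Db5 down a diminished fourth is A4.
B3 down a diminished fourth is F##3.
A diminished fourth down from Db3 gives A2.
D#4: a fourth down reaches A, and 4 semitones makes it A##3.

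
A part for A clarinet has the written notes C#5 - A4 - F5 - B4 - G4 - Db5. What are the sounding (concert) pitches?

A#4 F#4 D5 G#4 E4 Bb4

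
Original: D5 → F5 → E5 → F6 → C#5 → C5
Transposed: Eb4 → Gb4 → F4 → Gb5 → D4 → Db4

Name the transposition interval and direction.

down a major seventh

From D5 to Eb4 is 7 letter names — a seventh of some quality.
Eb4 to D5 is 11 semitones, which makes it a major seventh; the second version is lower, so the direction is down.
Checking another pair — C5 → Db4 — gives the same interval.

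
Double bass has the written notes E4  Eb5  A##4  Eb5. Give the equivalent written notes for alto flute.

First find concert pitch: the double bass sounds a perfect octave below written, so E4 Eb5 A##4 Eb5 sounds E3 Eb4 A##3 Eb4.
Then write for alto flute: it sounds a perfect fourth below written, so the part must be a perfect fourth above concert.
E3 → A3
Eb4 → Ab4
A##3 → D##4
Eb4 → Ab4

A3 Ab4 D##4 Ab4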